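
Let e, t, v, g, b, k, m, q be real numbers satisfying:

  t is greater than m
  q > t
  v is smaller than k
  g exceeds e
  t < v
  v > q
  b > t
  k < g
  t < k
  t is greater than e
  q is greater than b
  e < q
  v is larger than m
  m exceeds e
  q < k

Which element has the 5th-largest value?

b

Chaining the given pairs: e < m < t < b < q < v < k < g.
Counting 5 from the largest end gives b.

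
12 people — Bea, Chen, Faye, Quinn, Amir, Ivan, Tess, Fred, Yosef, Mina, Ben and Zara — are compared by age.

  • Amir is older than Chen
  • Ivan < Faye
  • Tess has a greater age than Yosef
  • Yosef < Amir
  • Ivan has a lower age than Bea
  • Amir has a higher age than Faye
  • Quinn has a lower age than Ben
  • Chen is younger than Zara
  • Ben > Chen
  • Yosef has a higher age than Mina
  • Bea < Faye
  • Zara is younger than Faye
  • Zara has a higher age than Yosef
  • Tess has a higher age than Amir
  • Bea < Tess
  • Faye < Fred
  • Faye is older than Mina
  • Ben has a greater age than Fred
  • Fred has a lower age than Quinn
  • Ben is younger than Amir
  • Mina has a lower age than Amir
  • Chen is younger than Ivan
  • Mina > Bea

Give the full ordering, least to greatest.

Chen < Ivan < Bea < Mina < Yosef < Zara < Faye < Fred < Quinn < Ben < Amir < Tess

Nothing is placed below Chen, so it is least; from there Chen < Ivan; Ivan < Bea; Bea < Mina; Mina < Yosef; Yosef < Zara; Zara < Faye; Faye < Fred; Fred < Quinn; Quinn < Ben; Ben < Amir; Amir < Tess, each given directly.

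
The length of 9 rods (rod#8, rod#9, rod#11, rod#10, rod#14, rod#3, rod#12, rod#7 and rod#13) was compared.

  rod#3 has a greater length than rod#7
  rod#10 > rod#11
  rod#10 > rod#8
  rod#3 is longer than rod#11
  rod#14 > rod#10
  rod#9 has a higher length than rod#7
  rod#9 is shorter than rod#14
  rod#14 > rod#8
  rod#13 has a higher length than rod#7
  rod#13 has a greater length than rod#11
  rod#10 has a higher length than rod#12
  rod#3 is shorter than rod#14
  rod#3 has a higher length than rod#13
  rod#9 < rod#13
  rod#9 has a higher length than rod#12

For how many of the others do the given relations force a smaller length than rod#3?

Directly below rod#3: rod#11, rod#7, rod#13.
One step further: rod#9 (4 so far).
One step further: rod#12 (5 so far).
No other element is forced below rod#3 by the given relations, so the count is 5.

5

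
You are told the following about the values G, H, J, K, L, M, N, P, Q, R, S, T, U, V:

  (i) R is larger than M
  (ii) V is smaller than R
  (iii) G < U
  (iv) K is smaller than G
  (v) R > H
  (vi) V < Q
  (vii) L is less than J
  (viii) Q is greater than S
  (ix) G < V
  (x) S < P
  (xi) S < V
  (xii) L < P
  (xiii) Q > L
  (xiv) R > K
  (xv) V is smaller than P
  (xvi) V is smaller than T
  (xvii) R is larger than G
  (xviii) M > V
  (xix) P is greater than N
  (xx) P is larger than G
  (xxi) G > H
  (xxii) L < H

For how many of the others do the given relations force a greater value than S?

Directly above S: V, Q, P.
One step further: M, R, T (6 so far).
No other element is forced above S by the given relations, so the count is 6.

6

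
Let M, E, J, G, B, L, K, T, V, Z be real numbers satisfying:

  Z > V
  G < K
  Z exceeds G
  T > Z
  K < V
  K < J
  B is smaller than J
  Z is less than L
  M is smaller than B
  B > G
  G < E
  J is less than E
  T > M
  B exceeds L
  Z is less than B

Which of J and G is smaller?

G

Following the relations from G: G < K < V < Z < L < B < J.
So G < J; G is the smaller of the two.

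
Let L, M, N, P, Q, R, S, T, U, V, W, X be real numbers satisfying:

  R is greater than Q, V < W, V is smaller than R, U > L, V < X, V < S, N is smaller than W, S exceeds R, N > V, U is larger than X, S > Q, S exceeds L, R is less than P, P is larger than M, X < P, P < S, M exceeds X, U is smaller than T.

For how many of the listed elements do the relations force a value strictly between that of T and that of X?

The relations place X below T. An element lies strictly between them when it is forced above X and also forced below T.
Above X: {U, M, P, S}. Below T: {V, L, U}.
Intersection: {U} — 1.

1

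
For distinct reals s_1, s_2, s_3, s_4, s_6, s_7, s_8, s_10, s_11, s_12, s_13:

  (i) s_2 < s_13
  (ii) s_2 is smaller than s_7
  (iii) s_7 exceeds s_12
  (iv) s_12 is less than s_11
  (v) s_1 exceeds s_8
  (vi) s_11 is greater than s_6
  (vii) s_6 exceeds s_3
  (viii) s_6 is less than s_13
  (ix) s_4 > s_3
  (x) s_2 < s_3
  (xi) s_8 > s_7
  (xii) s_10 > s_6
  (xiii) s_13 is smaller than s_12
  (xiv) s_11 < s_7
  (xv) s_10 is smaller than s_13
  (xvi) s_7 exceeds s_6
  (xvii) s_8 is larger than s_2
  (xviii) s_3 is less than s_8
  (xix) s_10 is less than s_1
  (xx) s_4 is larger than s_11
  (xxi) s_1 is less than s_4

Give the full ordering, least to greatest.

s_2 < s_3 < s_6 < s_10 < s_13 < s_12 < s_11 < s_7 < s_8 < s_1 < s_4

The consecutive links are each given: s_2 < s_3; s_3 < s_6; s_6 < s_10; s_10 < s_13; s_13 < s_12; s_12 < s_11; s_11 < s_7; s_7 < s_8; s_8 < s_1; s_1 < s_4.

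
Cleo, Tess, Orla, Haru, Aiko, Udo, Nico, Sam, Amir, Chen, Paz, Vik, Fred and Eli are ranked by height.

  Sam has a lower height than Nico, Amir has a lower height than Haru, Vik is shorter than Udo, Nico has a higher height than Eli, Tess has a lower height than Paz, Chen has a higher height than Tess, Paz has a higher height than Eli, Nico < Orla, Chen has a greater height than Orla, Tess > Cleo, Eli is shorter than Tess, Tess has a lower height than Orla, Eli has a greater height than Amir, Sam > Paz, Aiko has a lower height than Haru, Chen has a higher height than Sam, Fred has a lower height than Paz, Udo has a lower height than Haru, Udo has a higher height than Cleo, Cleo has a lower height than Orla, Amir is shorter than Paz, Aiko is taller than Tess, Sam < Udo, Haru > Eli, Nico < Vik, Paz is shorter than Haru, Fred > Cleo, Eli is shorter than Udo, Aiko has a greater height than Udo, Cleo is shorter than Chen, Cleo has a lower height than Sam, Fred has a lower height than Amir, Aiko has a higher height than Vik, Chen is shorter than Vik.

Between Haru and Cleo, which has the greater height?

Haru

Cleo < Fred and Fred < Amir give Cleo < Amir.
With Amir < Eli: Cleo < Fred < Amir < Eli.
Then Eli < Tess extends the chain to Tess.
With Tess < Paz: Cleo < Fred < Amir < Eli < Tess < Paz.
Then Paz < Sam extends the chain to Sam.
With Sam < Nico: Cleo < Fred < Amir < Eli < Tess < Paz < Sam < Nico.
Then Nico < Orla extends the chain to Orla.
Then Orla < Chen extends the chain to Chen.
With Chen < Vik: Cleo < Fred < Amir < Eli < Tess < Paz < Sam < Nico < Orla < Chen < Vik.
Then Vik < Udo extends the chain to Udo.
With Udo < Aiko: Cleo < Fred < Amir < Eli < Tess < Paz < Sam < Nico < Orla < Chen < Vik < Udo < Aiko.
With Aiko < Haru: Cleo < Fred < Amir < Eli < Tess < Paz < Sam < Nico < Orla < Chen < Vik < Udo < Aiko < Haru.
So Cleo < Haru; Haru is the taller of the two.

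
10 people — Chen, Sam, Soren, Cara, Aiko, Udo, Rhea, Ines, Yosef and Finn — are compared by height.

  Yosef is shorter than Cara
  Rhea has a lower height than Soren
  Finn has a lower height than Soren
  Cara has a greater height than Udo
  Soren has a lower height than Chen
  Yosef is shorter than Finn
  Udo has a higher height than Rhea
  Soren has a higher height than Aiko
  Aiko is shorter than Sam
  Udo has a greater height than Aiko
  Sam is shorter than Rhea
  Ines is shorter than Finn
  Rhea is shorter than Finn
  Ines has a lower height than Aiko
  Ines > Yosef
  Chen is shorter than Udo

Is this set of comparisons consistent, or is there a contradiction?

Every relation is compatible with Yosef < Ines < Aiko < Sam < Rhea < Finn < Soren < Chen < Udo < Cara; the set is consistent.

consistent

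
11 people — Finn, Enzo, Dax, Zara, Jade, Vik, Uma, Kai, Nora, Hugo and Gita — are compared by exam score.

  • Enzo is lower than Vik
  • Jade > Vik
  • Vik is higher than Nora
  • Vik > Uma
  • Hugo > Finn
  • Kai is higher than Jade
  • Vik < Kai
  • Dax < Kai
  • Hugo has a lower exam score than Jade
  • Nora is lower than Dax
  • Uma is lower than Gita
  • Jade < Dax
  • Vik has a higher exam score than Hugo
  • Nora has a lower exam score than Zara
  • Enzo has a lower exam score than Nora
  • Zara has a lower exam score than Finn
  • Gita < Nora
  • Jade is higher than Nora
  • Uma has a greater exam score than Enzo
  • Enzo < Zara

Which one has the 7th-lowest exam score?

Chaining the given pairs: Enzo < Uma < Gita < Nora < Zara < Finn < Hugo < Vik < Jade < Dax < Kai.
Counting 7 from the smallest end gives Hugo.

Hugo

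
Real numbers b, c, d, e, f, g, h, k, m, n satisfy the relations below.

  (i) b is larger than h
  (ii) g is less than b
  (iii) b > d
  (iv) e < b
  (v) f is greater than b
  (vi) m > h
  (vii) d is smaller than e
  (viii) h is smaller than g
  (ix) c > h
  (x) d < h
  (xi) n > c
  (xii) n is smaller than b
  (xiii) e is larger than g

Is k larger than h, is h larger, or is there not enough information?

undetermined

Following every chain through h: above h we get c, g, e, n, m, b, f; below h we get d.
k is not reached, and no chain runs the other way from k to h.
So the given relations leave the order of h and k undetermined.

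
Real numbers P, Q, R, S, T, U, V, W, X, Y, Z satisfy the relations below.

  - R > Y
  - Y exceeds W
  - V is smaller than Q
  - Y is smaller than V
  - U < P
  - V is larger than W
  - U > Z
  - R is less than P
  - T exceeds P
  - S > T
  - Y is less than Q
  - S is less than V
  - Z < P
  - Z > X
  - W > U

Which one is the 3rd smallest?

The consecutive relations fix a unique order: X < Z < U < W < Y < R < P < T < S < V < Q.
Counting 3 from the smallest end gives U.

U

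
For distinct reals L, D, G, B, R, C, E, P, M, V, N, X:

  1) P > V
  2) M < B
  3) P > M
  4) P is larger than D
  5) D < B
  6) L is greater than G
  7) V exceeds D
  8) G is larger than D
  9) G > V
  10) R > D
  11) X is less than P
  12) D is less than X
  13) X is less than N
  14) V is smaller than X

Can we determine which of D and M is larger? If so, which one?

undetermined

Following every chain through D: above D we get V, R, X, P, G, N, B, L.
M is not reached, and no chain runs the other way from M to D.
So the given relations leave the order of D and M undetermined.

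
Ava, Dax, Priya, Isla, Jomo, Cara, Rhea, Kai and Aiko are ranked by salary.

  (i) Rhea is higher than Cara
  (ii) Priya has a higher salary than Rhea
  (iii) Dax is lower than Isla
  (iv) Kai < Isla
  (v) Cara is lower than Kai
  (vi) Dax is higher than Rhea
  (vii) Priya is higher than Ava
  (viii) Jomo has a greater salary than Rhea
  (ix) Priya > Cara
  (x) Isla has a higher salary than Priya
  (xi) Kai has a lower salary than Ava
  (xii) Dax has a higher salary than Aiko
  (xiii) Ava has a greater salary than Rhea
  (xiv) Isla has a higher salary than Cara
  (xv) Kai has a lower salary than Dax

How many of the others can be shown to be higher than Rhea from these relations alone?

From Rhea the given relations immediately reach Ava, Jomo, Priya, Dax.
From those, Isla — 5 in total.
No other element is forced above Rhea by the given relations, so the count is 5.

5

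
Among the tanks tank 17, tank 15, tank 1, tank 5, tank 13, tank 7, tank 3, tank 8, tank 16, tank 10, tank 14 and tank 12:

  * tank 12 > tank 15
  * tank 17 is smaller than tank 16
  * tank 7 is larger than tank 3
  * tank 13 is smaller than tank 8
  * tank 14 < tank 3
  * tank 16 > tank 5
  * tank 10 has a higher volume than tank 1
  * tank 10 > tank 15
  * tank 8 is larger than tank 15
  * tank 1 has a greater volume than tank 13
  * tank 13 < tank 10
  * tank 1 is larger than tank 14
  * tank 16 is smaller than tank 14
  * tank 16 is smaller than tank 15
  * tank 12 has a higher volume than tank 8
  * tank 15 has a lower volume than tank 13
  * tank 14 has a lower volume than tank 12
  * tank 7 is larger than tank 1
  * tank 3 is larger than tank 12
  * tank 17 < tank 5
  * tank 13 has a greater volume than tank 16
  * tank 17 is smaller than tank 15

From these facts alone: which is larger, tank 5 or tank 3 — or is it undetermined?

tank 3

tank 5 < tank 16 and tank 16 < tank 15 give tank 5 < tank 15.
Then tank 15 < tank 13 extends the chain to tank 13.
With tank 13 < tank 8: tank 5 < tank 16 < tank 15 < tank 13 < tank 8.
Then tank 8 < tank 12 extends the chain to tank 12.
Then tank 12 < tank 3 extends the chain to tank 3.
So tank 3 is larger.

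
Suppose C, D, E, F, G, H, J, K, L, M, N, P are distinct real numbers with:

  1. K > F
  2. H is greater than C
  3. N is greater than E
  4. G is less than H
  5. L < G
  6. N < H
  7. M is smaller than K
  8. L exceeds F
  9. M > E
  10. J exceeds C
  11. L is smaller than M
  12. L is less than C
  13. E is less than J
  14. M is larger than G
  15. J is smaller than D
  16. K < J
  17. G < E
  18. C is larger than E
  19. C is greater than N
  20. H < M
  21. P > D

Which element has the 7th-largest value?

C

The consecutive relations fix a unique order: F < L < G < E < N < C < H < M < K < J < D < P.
The 7th largest is C.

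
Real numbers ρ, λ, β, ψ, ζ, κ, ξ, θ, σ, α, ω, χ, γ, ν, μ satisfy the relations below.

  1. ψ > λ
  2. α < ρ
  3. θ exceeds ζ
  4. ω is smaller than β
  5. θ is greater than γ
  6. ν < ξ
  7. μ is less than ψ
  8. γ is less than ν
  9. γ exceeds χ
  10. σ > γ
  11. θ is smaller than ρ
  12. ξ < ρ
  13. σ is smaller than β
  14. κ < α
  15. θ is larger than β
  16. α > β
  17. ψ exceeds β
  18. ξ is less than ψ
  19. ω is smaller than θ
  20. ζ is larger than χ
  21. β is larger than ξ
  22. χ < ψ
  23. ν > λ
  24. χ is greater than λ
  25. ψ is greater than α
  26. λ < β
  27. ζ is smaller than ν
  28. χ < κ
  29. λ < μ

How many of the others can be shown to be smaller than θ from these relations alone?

Directly below θ: ω, ζ, γ, β.
One step further: λ, χ, ξ, σ (8 so far).
One step further: ν (9 so far).
Nothing else is reachable below θ; 9 in all.

9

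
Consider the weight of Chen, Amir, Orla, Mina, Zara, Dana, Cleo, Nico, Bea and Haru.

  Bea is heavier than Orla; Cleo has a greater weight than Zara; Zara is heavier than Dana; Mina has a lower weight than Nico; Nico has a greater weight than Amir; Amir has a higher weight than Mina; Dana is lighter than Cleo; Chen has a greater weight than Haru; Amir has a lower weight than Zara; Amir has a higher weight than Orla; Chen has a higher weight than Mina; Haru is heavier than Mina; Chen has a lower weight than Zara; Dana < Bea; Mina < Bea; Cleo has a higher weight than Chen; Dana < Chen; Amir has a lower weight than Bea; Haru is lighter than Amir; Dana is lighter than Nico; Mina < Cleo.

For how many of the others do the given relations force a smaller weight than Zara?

The elements the relations force below Zara are Mina, Orla, Dana, Haru, Chen, Amir — no chain reaches any other.
That is 6.

6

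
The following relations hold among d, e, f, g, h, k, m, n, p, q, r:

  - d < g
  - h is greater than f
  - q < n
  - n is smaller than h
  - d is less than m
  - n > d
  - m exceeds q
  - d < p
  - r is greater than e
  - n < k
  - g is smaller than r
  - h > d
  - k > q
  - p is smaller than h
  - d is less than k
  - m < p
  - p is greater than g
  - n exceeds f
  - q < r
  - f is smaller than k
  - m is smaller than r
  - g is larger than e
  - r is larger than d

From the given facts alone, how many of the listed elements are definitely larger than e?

4

Directly above e: g, r.
One step further: p (3 so far).
One step further: h (4 so far).
No other element is forced above e by the given relations, so the count is 4.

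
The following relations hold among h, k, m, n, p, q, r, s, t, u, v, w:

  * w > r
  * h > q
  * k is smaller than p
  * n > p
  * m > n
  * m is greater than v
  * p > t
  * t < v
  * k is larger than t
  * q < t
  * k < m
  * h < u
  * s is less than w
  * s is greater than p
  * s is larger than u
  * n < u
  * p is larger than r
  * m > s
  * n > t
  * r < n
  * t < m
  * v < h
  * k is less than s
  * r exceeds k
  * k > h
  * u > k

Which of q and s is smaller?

q

Chaining the given relations: q < t < v < h < k < r < n < u < s.
So q < s; q is the smaller of the two.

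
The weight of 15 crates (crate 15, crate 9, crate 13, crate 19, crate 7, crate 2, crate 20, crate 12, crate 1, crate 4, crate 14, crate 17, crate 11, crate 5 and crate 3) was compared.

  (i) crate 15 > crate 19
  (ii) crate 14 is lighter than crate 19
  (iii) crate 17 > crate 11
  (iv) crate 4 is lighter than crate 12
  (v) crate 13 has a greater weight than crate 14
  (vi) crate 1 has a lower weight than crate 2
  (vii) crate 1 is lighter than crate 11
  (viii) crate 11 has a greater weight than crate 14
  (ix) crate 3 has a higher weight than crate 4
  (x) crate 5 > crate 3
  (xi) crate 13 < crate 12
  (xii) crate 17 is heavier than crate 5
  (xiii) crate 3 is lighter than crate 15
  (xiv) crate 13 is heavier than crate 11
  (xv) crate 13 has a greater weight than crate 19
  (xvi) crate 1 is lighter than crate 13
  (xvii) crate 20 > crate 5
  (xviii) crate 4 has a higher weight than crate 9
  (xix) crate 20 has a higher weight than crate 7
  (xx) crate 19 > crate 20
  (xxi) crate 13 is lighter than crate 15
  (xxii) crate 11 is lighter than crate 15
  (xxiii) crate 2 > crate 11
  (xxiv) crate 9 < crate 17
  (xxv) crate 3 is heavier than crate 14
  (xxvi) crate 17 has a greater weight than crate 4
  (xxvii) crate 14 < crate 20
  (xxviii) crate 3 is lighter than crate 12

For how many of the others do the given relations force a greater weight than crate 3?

7

From crate 3 the given relations immediately reach crate 5, crate 15, crate 12.
From those, crate 20, crate 17 — 5 in total.
From those, crate 19 — 6 in total.
From those, crate 13 — 7 in total.
Nothing else is reachable above crate 3; 7 in all.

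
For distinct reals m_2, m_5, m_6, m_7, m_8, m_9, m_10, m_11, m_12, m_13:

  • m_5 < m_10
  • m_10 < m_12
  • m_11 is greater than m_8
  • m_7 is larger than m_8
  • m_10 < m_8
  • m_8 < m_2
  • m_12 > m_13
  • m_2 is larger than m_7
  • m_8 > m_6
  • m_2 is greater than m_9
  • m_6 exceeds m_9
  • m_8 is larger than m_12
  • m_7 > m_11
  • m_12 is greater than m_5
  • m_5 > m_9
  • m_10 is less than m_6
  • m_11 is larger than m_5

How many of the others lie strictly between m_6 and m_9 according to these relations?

2

Chaining upward from m_9 reaches: m_5, m_10, m_12, m_8, m_11, m_7, m_2.
Chaining downward from m_6 reaches: m_5, m_10.
Strictly between m_9 and m_6 are those in both lists: m_5, m_10 — 2 elements.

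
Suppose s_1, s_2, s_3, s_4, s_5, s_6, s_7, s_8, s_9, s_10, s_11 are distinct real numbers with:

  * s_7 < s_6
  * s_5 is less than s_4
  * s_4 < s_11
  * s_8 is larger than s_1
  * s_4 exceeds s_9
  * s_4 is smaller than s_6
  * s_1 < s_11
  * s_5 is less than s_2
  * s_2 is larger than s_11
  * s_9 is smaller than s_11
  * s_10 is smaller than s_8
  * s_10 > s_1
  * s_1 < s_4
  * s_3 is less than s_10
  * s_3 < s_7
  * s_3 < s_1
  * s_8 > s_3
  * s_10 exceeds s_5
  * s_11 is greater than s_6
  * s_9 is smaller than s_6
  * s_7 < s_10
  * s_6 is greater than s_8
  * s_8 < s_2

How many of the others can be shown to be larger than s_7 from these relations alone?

From s_7 the given relations immediately reach s_10, s_6.
From those, s_8, s_11 — 4 in total.
From those, s_2 — 5 in total.
No other element is forced above s_7 by the given relations, so the count is 5.

5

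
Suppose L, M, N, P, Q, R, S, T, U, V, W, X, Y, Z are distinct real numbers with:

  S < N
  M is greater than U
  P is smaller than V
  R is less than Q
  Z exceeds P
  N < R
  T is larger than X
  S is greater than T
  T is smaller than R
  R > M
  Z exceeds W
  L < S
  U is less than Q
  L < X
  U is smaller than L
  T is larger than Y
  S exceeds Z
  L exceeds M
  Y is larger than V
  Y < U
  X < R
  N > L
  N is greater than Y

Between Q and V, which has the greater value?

Following the relations from V: V < Y < U < L < X < T < S < N < R < Q.
So V < Q; Q is the larger of the two.

Q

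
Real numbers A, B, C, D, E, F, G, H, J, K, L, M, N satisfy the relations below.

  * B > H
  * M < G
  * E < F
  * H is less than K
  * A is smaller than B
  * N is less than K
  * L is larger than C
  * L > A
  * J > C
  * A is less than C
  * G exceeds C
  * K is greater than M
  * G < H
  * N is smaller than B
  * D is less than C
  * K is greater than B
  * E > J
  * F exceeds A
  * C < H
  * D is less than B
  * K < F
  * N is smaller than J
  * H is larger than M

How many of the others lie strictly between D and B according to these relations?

3

Chaining upward from D reaches: C, G, J, H, K, L, E, F.
Chaining downward from B reaches: M, N, A, C, G, H.
Strictly between D and B are those in both lists: C, G, H — 3 elements.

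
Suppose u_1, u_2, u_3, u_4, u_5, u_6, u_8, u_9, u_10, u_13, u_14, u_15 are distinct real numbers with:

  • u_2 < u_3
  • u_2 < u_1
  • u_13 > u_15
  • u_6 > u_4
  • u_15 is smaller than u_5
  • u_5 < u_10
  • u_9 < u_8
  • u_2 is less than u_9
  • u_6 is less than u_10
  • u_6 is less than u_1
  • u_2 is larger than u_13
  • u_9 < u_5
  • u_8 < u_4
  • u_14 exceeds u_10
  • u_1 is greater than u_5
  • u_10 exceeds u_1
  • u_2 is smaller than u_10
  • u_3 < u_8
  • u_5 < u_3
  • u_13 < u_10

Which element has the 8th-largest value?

u_5

Chaining the given pairs: u_15 < u_13 < u_2 < u_9 < u_5 < u_3 < u_8 < u_4 < u_6 < u_1 < u_10 < u_14.
The 8th largest is u_5.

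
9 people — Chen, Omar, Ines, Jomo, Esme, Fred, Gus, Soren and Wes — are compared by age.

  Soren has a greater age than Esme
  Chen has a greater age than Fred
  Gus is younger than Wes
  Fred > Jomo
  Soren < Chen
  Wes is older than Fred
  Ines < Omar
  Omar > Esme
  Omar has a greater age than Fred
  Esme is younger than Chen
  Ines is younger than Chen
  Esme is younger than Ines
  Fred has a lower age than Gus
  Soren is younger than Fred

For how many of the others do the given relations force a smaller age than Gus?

The elements the relations force below Gus are Jomo, Esme, Soren, Fred — no chain reaches any other.
That is 4.

4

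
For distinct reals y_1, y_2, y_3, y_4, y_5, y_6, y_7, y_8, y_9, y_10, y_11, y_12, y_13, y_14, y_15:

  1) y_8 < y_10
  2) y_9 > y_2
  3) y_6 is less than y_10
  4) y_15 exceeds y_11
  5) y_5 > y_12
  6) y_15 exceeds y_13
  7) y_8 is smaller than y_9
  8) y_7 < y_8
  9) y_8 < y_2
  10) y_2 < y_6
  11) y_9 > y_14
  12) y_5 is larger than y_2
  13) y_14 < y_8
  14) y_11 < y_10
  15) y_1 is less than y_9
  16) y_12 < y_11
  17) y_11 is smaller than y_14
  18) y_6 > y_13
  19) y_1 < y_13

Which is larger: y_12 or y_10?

y_10

Link the given pairs in sequence: y_12 < y_11; y_11 < y_14; y_14 < y_8; y_8 < y_2; y_2 < y_6; y_6 < y_10.
Chaining these gives y_12 < y_11 < y_14 < y_8 < y_2 < y_6 < y_10.
So y_12 < y_10; y_10 is the larger of the two.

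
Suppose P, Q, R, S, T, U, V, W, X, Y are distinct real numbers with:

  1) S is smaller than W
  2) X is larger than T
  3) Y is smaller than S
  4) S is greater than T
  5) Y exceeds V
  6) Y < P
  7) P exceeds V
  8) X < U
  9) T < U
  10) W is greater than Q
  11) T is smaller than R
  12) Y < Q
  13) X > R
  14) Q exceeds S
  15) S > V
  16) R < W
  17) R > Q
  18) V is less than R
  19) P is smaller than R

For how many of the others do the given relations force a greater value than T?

6

From T the given relations immediately reach S, R, X, U.
From those, Q, W — 6 in total.
No other element is forced above T by the given relations, so the count is 6.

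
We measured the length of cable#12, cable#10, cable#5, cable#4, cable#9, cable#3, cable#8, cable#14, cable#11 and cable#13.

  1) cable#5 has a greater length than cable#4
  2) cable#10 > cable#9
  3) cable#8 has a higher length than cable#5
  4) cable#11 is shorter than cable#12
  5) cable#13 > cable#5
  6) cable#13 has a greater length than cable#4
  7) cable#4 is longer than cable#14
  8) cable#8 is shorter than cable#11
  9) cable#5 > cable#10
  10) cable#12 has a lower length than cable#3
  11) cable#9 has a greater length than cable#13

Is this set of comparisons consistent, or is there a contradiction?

Chaining the given relations yields cable#13 < cable#9 < cable#10 < cable#5, so cable#13 < cable#5. But one relation states cable#5 < cable#13. These cannot both hold.

inconsistent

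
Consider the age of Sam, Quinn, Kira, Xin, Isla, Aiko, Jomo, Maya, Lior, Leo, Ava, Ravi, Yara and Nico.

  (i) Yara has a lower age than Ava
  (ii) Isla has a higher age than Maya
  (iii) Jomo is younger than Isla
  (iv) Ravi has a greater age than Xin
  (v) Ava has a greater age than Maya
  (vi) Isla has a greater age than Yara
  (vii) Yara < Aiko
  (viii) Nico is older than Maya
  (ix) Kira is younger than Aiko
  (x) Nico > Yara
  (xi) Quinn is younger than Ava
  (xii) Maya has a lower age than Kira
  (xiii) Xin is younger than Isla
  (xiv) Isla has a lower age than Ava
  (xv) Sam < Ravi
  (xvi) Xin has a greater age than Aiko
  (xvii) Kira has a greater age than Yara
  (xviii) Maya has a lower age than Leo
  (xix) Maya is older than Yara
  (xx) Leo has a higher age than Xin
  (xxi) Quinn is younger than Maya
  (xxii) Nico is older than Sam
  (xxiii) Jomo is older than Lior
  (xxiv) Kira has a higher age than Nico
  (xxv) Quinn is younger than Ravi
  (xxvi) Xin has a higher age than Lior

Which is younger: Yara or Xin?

Yara

Link the given pairs in sequence: Yara < Maya; Maya < Nico; Nico < Kira; Kira < Aiko; Aiko < Xin.
Chaining these gives Yara < Maya < Nico < Kira < Aiko < Xin.
So Yara < Xin; Yara is the younger of the two.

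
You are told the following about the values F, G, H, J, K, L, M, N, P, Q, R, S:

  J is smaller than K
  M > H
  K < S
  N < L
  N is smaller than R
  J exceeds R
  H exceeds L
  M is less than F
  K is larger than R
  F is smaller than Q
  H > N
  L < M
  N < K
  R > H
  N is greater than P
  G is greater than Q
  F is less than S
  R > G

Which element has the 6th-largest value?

Q

The consecutive relations fix a unique order: P < N < L < H < M < F < Q < G < R < J < K < S.
The 6th largest is Q.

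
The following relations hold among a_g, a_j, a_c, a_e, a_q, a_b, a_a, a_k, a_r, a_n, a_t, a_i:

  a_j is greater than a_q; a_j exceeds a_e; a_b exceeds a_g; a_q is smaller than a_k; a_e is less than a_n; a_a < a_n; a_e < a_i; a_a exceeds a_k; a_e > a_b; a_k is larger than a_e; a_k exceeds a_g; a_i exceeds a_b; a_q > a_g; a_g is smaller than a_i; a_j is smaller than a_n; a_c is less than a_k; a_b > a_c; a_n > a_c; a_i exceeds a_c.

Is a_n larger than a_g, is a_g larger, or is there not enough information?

Chaining the given relations: a_g < a_b < a_e < a_k < a_a < a_n.
So a_n is larger.

a_n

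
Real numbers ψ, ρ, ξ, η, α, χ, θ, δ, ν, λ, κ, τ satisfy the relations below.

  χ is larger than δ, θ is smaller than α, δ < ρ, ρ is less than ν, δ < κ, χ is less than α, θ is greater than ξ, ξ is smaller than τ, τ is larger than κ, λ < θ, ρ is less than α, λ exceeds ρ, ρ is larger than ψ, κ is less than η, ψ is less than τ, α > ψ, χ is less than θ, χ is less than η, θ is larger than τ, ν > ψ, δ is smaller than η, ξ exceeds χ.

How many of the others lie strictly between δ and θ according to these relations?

6

Chaining upward from δ reaches: ρ, λ, κ, ν, χ, ξ, η, τ, α.
Chaining downward from θ reaches: ψ, ρ, λ, κ, χ, ξ, τ.
Strictly between δ and θ are those in both lists: ρ, λ, κ, χ, ξ, τ — 6 elements.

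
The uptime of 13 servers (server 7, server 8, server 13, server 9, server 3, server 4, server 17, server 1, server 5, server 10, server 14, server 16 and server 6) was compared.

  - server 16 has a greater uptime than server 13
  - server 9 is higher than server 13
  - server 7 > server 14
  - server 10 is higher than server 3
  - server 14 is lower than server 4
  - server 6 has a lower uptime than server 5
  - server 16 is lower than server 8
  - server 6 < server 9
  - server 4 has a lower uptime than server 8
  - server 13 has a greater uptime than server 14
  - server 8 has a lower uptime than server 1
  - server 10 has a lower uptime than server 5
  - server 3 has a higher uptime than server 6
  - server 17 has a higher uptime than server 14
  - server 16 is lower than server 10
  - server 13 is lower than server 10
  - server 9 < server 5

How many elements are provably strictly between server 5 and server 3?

1

The relations place server 3 below server 5. An element lies strictly between them when it is forced above server 3 and also forced below server 5.
Above server 3: {server 10}. Below server 5: {server 14, server 13, server 6, server 16, server 9, server 10}.
Intersection: {server 10} — 1.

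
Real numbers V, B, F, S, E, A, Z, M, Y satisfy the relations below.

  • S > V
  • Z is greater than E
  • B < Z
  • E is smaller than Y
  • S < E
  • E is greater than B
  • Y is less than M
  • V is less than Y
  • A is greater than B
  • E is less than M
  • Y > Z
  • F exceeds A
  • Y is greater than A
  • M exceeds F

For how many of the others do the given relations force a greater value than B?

From B the given relations immediately reach A, E, Z.
From those, Y, F, M — 6 in total.
No other element is forced above B by the given relations, so the count is 6.

6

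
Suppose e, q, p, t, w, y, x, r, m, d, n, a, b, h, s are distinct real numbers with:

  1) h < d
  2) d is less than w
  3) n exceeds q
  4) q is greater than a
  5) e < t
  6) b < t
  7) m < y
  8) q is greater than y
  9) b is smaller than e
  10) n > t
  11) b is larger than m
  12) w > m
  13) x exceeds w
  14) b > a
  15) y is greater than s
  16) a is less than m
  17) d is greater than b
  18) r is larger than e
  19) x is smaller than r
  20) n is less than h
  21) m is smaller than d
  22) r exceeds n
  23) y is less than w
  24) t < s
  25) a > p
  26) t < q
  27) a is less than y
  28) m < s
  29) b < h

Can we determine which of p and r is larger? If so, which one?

r

The relevant relations are p < a; a < m; m < b; b < e; e < t; t < s; s < y; y < q; q < n; n < h; h < d; d < w; w < x; x < r.
Together: p < a < m < b < e < t < s < y < q < n < h < d < w < x < r.
So r is larger.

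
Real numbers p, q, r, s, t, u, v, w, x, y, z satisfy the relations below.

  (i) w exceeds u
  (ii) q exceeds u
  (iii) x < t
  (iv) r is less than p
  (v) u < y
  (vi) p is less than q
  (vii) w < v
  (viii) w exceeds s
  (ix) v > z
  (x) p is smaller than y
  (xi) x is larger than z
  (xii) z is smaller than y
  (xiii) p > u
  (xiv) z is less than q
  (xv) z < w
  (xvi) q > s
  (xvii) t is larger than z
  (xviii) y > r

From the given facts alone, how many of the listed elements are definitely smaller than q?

5

The elements the relations force below q are z, u, r, s, p — no chain reaches any other.
That is 5.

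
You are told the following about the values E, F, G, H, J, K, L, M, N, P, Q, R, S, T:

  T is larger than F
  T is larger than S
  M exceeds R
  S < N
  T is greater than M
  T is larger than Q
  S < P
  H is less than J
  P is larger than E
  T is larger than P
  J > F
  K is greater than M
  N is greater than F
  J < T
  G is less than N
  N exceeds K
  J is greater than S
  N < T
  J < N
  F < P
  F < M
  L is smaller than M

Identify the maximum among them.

T

L is not greatest since L < M; S is not greatest since S < P; G is not greatest since G < N; R is not greatest since R < M; F is not greatest since F < P; M is not greatest since M < K; H is not greatest since H < J; K is not greatest since K < N; E is not greatest since E < P; Q is not greatest since Q < T; J is not greatest since J < N; N is not greatest since N < T; P is not greatest since P < T.
Only T has nothing above it, so T is the maximum.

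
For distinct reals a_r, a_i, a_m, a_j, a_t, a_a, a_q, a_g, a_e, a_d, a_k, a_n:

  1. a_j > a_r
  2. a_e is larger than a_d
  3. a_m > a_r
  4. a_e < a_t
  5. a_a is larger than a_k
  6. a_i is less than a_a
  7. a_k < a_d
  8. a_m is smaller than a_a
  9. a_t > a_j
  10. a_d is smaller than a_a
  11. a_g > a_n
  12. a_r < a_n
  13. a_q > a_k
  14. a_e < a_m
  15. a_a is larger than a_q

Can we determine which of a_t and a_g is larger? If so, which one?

undetermined

Following every chain through a_g: below a_g we get a_r, a_n.
a_t is not reached, and no chain runs the other way from a_t to a_g.
So the given relations leave the order of a_g and a_t undetermined.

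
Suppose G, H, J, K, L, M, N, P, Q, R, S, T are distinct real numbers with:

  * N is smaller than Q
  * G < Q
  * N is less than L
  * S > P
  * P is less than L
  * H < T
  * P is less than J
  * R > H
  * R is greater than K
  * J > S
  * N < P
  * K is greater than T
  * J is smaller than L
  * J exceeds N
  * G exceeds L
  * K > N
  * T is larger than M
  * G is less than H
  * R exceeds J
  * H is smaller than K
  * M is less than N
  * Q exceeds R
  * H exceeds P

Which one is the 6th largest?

G

Piecing the relations together gives one ordering: M < N < P < S < J < L < G < H < T < K < R < Q.
Counting 6 from the largest end gives G.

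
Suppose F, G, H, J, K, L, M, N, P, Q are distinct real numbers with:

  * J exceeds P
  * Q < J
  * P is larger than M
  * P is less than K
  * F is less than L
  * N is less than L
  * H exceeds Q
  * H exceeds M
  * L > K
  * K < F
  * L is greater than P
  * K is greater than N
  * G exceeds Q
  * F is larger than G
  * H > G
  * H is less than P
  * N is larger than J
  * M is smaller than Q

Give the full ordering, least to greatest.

M < Q < G < H < P < J < N < K < F < L

Each adjacent pair is fixed by a given relation: M < Q; Q < G; G < H; H < P; P < J; J < N; N < K; K < F; F < L. Chaining them end to end gives the full order.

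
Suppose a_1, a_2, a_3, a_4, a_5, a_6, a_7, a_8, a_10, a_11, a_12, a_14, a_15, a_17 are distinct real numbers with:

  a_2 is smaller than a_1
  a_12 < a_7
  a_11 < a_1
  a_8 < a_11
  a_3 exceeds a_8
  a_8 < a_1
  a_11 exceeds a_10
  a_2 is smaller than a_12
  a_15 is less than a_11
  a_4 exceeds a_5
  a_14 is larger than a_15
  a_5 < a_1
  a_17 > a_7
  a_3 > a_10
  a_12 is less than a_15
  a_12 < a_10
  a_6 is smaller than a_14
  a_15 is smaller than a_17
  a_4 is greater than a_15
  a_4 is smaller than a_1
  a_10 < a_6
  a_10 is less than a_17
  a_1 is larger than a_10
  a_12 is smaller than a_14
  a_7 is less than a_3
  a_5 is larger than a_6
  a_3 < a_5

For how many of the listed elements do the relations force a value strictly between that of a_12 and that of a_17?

3

Chaining upward from a_12 reaches: a_15, a_7, a_10, a_3, a_6, a_5, a_4, a_11, a_14, a_1.
Chaining downward from a_17 reaches: a_2, a_15, a_7, a_10.
Strictly between a_12 and a_17 are those in both lists: a_15, a_7, a_10 — 3 elements.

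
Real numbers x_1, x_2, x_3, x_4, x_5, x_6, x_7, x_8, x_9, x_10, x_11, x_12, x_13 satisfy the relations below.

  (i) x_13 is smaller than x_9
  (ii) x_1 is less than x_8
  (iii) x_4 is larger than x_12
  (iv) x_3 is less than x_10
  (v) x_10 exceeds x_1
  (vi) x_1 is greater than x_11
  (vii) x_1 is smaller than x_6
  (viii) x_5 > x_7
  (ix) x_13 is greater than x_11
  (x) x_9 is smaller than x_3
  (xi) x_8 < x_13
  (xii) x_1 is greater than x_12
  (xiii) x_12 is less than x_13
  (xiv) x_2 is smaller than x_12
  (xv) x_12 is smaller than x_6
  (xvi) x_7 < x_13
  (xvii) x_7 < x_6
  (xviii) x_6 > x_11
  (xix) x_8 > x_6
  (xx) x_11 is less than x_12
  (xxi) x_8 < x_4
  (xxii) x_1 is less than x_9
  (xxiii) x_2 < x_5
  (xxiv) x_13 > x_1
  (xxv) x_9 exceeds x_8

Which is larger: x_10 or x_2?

x_10

Link the given pairs in sequence: x_2 < x_12; x_12 < x_1; x_1 < x_8; x_8 < x_13; x_13 < x_9; x_9 < x_3; x_3 < x_10.
Together: x_2 < x_12 < x_1 < x_8 < x_13 < x_9 < x_3 < x_10.
So x_2 < x_10; x_10 is the larger of the two.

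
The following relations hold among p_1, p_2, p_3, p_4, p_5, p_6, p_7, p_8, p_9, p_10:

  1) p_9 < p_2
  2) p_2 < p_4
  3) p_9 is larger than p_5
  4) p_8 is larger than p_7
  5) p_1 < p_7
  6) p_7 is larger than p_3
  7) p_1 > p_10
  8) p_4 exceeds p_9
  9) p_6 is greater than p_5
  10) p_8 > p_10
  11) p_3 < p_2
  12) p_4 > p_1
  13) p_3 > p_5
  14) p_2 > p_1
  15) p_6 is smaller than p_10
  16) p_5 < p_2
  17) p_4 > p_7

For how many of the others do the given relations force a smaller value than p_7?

From p_7 the given relations immediately reach p_3, p_1.
From those, p_5, p_10 — 4 in total.
From those, p_6 — 5 in total.
No other element is forced below p_7 by the given relations, so the count is 5.

5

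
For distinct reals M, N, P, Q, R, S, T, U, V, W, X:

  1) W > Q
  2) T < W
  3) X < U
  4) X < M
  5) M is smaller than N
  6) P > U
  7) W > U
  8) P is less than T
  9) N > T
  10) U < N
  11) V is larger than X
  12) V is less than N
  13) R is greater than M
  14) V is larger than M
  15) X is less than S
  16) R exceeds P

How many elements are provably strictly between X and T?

The relations place X below T. An element lies strictly between them when it is forced above X and also forced below T.
Above X: {U, M, S, P, V, R, W, N}. Below T: {U, P}.
Intersection: {U, P} — 2.

2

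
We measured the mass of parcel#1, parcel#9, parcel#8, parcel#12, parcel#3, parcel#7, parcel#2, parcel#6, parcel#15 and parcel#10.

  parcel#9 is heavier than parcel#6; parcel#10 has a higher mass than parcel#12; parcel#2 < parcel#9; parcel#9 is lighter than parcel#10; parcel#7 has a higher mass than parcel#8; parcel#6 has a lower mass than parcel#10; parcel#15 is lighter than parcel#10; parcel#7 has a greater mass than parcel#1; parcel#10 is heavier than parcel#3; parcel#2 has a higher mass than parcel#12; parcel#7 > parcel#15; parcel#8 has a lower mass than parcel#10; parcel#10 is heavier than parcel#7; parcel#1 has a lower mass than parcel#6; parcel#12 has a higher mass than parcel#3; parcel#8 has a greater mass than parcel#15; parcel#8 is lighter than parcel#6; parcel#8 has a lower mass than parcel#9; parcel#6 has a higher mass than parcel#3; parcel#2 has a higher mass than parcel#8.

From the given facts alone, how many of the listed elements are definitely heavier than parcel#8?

From parcel#8 the given relations immediately reach parcel#6, parcel#7, parcel#2, parcel#9, parcel#10.
Nothing else is reachable above parcel#8; 5 in all.

5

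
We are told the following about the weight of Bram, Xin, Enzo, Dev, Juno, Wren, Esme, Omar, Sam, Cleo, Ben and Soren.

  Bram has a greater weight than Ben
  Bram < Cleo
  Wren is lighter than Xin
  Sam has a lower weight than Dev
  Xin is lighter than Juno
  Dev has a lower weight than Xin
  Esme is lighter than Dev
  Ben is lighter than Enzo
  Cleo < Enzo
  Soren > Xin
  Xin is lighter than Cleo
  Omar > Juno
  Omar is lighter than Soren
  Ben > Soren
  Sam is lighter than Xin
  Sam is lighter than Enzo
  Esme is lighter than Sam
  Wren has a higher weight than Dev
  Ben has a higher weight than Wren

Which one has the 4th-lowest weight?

Wren

The consecutive relations fix a unique order: Esme < Sam < Dev < Wren < Xin < Juno < Omar < Soren < Ben < Bram < Cleo < Enzo.
The 4th smallest is Wren.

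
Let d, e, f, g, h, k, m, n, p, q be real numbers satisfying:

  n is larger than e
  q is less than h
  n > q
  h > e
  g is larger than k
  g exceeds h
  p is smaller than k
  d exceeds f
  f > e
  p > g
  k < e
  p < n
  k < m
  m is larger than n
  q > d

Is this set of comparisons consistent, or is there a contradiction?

inconsistent

We have p < k stated directly, yet also k < e < f < d < q < h < g < p by chaining the others — so k < p. Contradiction.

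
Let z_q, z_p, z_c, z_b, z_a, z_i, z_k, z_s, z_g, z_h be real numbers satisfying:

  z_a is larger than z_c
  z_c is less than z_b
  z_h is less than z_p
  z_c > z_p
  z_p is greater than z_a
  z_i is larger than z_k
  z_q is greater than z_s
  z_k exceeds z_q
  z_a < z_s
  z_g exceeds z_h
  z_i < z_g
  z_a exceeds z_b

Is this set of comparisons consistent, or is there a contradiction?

inconsistent

Chaining the given relations yields z_p < z_c < z_b < z_a, so z_p < z_a. But one relation states z_a < z_p. These cannot both hold.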